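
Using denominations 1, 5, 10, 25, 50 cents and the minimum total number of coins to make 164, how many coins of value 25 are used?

0

164 − 3×50→14 − 1×10→4 − 4×1→0
Count of 25: 0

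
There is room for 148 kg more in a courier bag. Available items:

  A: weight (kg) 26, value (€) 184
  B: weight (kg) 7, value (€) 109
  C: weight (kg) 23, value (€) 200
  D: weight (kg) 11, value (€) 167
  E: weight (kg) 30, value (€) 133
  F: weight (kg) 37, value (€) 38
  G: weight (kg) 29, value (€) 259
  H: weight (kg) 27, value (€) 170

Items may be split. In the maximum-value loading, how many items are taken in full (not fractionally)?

6

Greedy by value/weight ratio, highest first.
Order: B (109/7=15.57) > D (167/11=15.18) > G (259/29=8.93) > C (200/23=8.70) > A (184/26=7.08) > H (170/27=6.30) > E (133/30=4.43) > F (38/37=1.03)
Fill: take B (7 @ 109) → take D (11 @ 167) → take G (29 @ 259) → take C (23 @ 200) → take A (26 @ 184) → take H (27 @ 170) → take 25/30 of E → 110.83; 148/148 used.
6 item(s) taken whole; one partial (take 25/30 of E).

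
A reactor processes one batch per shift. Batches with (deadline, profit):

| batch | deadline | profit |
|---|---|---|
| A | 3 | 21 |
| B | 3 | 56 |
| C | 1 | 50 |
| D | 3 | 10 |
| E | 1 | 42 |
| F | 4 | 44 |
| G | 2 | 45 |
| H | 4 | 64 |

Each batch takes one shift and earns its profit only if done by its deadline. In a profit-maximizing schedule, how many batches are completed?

4

Profit order: H=64 B=56 C=50 G=45 F=44 E=42 A=21 D=10
Assign: H→slot 4, B→slot 3, C→slot 1, G→slot 2, F skipped, E skipped, A skipped, D skipped.
Slots: [1:C] [2:G] [3:B] [4:H]
4 of 8 scheduled.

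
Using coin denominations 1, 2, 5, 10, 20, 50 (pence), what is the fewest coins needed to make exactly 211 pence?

6

211 − 4×50→11 − 1×10→1 − 1×1→0
Total coins = 4 + 1 + 1 = 6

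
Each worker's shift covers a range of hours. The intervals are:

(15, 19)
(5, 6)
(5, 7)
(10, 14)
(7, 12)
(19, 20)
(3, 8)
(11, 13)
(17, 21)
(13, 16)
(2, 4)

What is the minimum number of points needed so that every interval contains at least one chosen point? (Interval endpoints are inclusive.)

5

Sort by right endpoint; whenever an interval is uncovered, place a point at its right end.
Sorted: [2,4] [5,6] [5,7] [3,8] [7,12] [11,13] [10,14] [13,16] [15,19] [19,20] [17,21]
{[2,4]} hit by 4; {[5,6],[5,7],[3,8]} hit by 6; {[7,12],[11,13],[10,14]} hit by 12; {[13,16],[15,19]} hit by 16; {[19,20],[17,21]} hit by 20.
Points: 4, 6, 12, 16, 20 (5 total).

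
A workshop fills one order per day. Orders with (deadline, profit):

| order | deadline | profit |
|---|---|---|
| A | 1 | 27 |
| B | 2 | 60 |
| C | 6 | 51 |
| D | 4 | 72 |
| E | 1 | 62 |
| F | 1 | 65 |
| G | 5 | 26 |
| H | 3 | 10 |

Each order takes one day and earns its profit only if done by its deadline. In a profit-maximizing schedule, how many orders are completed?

Take jobs in profit order; each goes to the latest open slot no later than its deadline.
Profit order: D=72 F=65 E=62 B=60 C=51 A=27 G=26 H=10
Assign: D→slot 4, F→slot 1, E skipped, B→slot 2, C→slot 6, A skipped, G→slot 5, H→slot 3.
Slots: [1:F] [2:B] [3:H] [4:D] [5:G] [6:C]
6 of 8 scheduled.

6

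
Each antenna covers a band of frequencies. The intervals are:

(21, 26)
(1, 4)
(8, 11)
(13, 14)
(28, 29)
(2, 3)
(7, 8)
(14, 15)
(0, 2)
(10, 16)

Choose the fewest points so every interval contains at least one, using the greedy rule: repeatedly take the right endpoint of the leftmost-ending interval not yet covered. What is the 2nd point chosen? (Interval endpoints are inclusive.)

Sorted: [0,2] [2,3] [1,4] [7,8] [8,11] [13,14] [14,15] [10,16] [21,26] [28,29]
{[0,2],[2,3],[1,4]} hit by 2; {[7,8],[8,11]} hit by 8; {[13,14],[14,15],[10,16]} hit by 14; {[21,26]} hit by 26; {[28,29]} hit by 29.
Points: 2, 8, 14, 26, 29 (5 total).

8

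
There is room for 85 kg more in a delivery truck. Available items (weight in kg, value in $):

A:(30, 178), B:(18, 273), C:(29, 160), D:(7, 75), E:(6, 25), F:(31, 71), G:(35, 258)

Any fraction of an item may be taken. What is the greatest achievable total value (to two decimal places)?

Greedy by value/weight ratio, highest first.
Ratios (sorted): B 15.17, D 10.71, G 7.37, A 5.93, C 5.52, E 4.17, F 2.29
take B (18 @ 273); take D (7 @ 75); take G (35 @ 258); take 25/30 of A → 148.33. Capacity used 85/85.
Total value = 754.33

754.33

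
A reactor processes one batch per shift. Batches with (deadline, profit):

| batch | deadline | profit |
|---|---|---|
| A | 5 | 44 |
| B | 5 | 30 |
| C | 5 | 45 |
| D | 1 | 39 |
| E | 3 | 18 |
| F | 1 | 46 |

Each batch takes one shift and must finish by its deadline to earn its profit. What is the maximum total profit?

Sort by profit descending; place each in the latest free slot ≤ its deadline.
By profit: F(d1,46), C(d5,45), A(d5,44), D(d1,39), B(d5,30), E(d3,18)
F→slot 1; C→slot 5; A→slot 4; D skipped; B→slot 3; E→slot 2.
Profit = 46 + 18 + 30 + 44 + 45 = 183

183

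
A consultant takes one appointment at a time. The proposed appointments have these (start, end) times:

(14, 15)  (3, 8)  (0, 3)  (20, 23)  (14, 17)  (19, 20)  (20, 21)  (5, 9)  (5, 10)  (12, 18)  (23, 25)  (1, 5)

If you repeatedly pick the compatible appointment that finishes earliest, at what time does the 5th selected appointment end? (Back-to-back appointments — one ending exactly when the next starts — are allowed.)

Sort by end time and greedily take each interval whose start is ≥ the last chosen end.
Sorted by end: (0,3)  (1,5)  (3,8)  (5,9)  (5,10)  (14,15)  (14,17)  (12,18)  (19,20)  (20,21)  (20,23)  (23,25)
take (0,3); take (3,8); take (14,15); take (19,20); take (20,21); skip (20,23); take (23,25).
Selected: (0,3) (3,8) (14,15) (19,20) (20,21) (23,25)

21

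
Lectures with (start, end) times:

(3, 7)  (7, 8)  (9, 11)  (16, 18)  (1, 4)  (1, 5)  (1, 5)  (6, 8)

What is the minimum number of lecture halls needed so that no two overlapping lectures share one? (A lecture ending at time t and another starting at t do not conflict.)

The answer is the maximum number of intervals overlapping at any instant.
starts: [1, 1, 1, 3, 6, 7, 9, 16]
ends:   [4, 5, 5, 7, 8, 8, 11, 18]
s1→1 s1→2 s1→3 s3→4  — peak 4.

4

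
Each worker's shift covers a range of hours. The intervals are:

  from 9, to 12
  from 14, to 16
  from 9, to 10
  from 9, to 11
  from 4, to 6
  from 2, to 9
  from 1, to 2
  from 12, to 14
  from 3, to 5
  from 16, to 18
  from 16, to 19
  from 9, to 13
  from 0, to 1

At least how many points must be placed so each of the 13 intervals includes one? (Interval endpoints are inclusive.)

5

By right end: [0,1]  [1,2]  [3,5]  [4,6]  [2,9]  [9,10]  [9,11]  [9,12]  [9,13]  [12,14]  [14,16]  [16,18]  [16,19]
[0,1] uncovered → point at 1; [3,5] uncovered → point at 5; [9,10] uncovered → point at 10; [12,14] uncovered → point at 14; [16,18] uncovered → point at 18.
Points: 1, 5, 10, 14, 18 (5 total).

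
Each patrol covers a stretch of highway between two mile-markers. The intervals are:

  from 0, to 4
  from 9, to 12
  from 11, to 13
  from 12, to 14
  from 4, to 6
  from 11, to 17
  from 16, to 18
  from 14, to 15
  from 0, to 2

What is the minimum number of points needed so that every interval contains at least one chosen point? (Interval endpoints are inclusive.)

Process intervals by earliest right end; each time one isn't hit yet, stab at its right endpoint.
Sorted: [0,2] [0,4] [4,6] [9,12] [11,13] [12,14] [14,15] [11,17] [16,18]
{[0,2],[0,4]} hit by 2; {[4,6]} hit by 6; {[9,12],[11,13],[12,14]} hit by 12; {[14,15],[11,17]} hit by 15; {[16,18]} hit by 18.
Points: 2, 6, 12, 15, 18 (5 total).

5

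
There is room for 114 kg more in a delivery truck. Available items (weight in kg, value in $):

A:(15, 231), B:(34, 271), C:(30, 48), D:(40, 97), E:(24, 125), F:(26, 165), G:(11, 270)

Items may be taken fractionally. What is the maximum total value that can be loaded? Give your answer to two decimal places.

Ratios (sorted): G 24.55, A 15.40, B 7.97, F 6.35, E 5.21, D 2.42, C 1.60
take G (11 @ 270); take A (15 @ 231); take B (34 @ 271); take F (26 @ 165); take E (24 @ 125); take 4/40 of D → 9.70. Capacity used 114/114.
Total value = 1071.70

1071.70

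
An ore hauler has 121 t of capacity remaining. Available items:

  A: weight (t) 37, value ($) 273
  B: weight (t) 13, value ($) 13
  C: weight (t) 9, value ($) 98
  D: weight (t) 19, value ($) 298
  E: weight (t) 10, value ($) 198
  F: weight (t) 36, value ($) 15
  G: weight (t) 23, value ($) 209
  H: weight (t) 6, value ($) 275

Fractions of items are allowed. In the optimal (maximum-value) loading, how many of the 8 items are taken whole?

7

Order: H (275/6=45.83) > E (198/10=19.80) > D (298/19=15.68) > C (98/9=10.89) > G (209/23=9.09) > A (273/37=7.38) > B (13/13=1.00) > F (15/36=0.42)
Fill: take H (6 @ 275) → take E (10 @ 198) → take D (19 @ 298) → take C (9 @ 98) → take G (23 @ 209) → take A (37 @ 273) → take B (13 @ 13) → take 4/36 of F → 1.67; 121/121 used.
7 item(s) taken whole; one partial (take 4/36 of F).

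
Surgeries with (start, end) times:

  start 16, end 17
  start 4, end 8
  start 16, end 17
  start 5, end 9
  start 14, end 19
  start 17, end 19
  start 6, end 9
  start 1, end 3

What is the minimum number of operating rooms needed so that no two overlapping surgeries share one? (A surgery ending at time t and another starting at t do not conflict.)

Events (time:±→running): 1:+→1 3:-→0 4:+→1 5:+→2 6:+→3 … peak 3.

3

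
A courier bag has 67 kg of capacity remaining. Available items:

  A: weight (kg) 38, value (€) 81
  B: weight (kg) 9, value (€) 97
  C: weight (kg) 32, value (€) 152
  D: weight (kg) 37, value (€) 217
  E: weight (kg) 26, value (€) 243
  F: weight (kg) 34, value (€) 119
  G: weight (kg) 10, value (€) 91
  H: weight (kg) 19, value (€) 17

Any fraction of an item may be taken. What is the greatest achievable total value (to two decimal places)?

Greedy by value/weight ratio, highest first.
Ratios (sorted): B 10.78, E 9.35, G 9.10, D 5.86, C 4.75, F 3.50, A 2.13, H 0.89
take B (9 @ 97); take E (26 @ 243); take G (10 @ 91); take 22/37 of D → 129.03. Capacity used 67/67.
Total value = 560.03

560.03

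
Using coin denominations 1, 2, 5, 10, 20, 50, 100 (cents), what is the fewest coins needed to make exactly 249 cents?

249 = 2×100 + 2×20 + 1×5 + 2×2
Total coins = 2 + 2 + 1 + 2 = 7

7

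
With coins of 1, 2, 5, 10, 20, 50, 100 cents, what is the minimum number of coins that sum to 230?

Use the largest denomination that fits, subtract, and repeat.
230 = 2×100 + 1×20 + 1×10
Total coins = 2 + 1 + 1 = 4

4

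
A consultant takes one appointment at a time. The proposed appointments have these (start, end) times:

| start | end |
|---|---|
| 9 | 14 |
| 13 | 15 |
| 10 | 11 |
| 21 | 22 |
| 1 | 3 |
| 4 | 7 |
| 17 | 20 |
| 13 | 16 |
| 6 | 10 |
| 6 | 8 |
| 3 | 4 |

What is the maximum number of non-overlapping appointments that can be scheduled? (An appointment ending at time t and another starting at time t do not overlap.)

Order by finish time; keep every interval that doesn't clash with the previous kept one.
By end time: (1,3), (3,4), (4,7), (6,8), (6,10), (10,11), (9,14), (13,15), (13,16), (17,20), (21,22).
Pick (1,3); next start ≥ 3 → (3,4); next start ≥ 4 → (4,7); next start ≥ 7 → (10,11); next start ≥ 11 → (13,15); next start ≥ 15 → (17,20); next start ≥ 20 → (21,22).
Selected 7 appointments.

7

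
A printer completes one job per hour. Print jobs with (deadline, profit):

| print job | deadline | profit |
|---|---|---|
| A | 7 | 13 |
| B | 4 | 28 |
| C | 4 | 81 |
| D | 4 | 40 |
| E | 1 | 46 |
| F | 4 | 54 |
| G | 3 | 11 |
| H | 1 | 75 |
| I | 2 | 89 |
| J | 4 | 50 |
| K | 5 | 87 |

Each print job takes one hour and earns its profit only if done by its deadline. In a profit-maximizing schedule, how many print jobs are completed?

Take jobs in profit order; each goes to the latest open slot no later than its deadline.
Profit order: I=89 K=87 C=81 H=75 F=54 J=50 E=46 D=40 B=28 A=13 G=11
Assign: I→slot 2, K→slot 5, C→slot 4, H→slot 1, F→slot 3, J skipped, E skipped, D skipped, B skipped, A→slot 7, G skipped.
Slots: [1:H] [2:I] [3:F] [4:C] [5:K] [7:A]
6 of 11 scheduled.

6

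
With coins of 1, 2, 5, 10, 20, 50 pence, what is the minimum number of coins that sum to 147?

6

Use the largest denomination that fits, subtract, and repeat.
147 − 2×50→47 − 2×20→7 − 1×5→2 − 1×2→0
Total coins = 2 + 2 + 1 + 1 = 6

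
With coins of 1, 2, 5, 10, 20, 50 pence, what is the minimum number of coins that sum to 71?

3

71 − 1×50→21 − 1×20→1 − 1×1→0
Total coins = 1 + 1 + 1 = 3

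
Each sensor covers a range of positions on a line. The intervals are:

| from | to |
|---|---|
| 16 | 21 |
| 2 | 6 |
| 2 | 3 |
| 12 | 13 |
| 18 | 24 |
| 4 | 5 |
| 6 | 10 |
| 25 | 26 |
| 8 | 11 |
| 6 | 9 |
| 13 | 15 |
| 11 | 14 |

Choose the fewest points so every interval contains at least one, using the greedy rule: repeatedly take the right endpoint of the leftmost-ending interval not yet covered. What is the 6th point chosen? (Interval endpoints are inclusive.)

26

Sorted: [2,3] [4,5] [2,6] [6,9] [6,10] [8,11] [12,13] [11,14] [13,15] [16,21] [18,24] [25,26]
{[2,3]} hit by 3; {[4,5],[2,6]} hit by 5; {[6,9],[6,10],[8,11]} hit by 9; {[12,13],[11,14],[13,15]} hit by 13; {[16,21],[18,24]} hit by 21; {[25,26]} hit by 26.
Points: 3, 5, 9, 13, 21, 26 (6 total).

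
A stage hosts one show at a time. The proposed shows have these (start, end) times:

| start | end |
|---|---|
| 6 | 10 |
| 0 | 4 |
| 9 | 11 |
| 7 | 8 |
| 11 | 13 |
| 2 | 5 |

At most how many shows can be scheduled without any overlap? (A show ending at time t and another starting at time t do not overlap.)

4

Sort by end time and greedily take each interval whose start is ≥ the last chosen end.
Sorted by end: (0,4)  (2,5)  (7,8)  (6,10)  (9,11)  (11,13)
take (0,4); take (7,8); take (9,11); take (11,13).
Selected 4 shows.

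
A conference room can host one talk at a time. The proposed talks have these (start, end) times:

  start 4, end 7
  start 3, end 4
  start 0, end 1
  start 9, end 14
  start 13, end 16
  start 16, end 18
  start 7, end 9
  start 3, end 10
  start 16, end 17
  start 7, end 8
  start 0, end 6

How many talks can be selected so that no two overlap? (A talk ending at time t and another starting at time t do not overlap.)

Greedy by earliest finish: after sorting by end time, pick each interval compatible with the last pick.
Sorted by end: (0,1)  (3,4)  (0,6)  (4,7)  (7,8)  (7,9)  (3,10)  (9,14)  (13,16)  (16,17)  (16,18)
take (0,1); take (3,4); take (4,7); take (7,8); skip (7,9); take (9,14); take (16,17).
Selected 6 talks.

6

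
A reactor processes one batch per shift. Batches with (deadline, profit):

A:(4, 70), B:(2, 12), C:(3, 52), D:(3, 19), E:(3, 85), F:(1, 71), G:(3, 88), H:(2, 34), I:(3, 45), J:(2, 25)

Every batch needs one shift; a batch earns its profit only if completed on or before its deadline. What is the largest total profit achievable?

Sort by profit descending; place each in the latest free slot ≤ its deadline.
Profit order: G=88 E=85 F=71 A=70 C=52 I=45 H=34 J=25 D=19 B=12
Assign: G→slot 3, E→slot 2, F→slot 1, A→slot 4, C skipped, I skipped, H skipped, J skipped, D skipped, B skipped.
Slots: [1:F] [2:E] [3:G] [4:A]
Profit = 71 + 85 + 88 + 70 = 314

314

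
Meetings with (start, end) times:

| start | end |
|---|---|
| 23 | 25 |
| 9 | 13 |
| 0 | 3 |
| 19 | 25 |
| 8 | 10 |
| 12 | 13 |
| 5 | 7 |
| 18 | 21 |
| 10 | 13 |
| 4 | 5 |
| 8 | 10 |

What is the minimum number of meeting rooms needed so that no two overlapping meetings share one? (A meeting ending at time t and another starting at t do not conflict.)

3

Count concurrent intervals with a sweep; the peak is the room count.
starts: [0, 4, 5, 8, 8, 9, 10, 12, 18, 19, 23]
ends:   [3, 5, 7, 10, 10, 13, 13, 13, 21, 25, 25]
s0→1 e3→0 s4→1 e5→0 s5→1 e7→0 s8→1 s8→2 s9→3  — peak 3.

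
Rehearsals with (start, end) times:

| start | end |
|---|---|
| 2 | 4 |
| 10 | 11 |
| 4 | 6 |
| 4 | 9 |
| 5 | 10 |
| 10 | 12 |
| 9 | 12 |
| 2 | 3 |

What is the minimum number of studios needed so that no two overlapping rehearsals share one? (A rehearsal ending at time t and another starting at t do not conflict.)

Events (time:±→running): 2:+→1 2:+→2 3:-→1 4:-→0 4:+→1 4:+→2 5:+→3 … peak 3.

3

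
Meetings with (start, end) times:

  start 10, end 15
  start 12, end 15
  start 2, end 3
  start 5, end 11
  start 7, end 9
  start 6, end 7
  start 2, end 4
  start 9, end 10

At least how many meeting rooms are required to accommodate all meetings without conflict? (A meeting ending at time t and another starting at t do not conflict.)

2

The answer is the maximum number of intervals overlapping at any instant.
starts: [2, 2, 5, 6, 7, 9, 10, 12]
ends:   [3, 4, 7, 9, 10, 11, 15, 15]
s2→1 s2→2  — peak 2.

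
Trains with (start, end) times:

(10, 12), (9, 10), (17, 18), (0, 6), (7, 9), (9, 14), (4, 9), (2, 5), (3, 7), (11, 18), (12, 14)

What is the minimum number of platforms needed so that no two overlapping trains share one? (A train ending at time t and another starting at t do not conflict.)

The answer is the maximum number of intervals overlapping at any instant.
starts: [0, 2, 3, 4, 7, 9, 9, 10, 11, 12, 17]
ends:   [5, 6, 7, 9, 9, 10, 12, 14, 14, 18, 18]
s0→1 s2→2 s3→3 s4→4  — peak 4.

4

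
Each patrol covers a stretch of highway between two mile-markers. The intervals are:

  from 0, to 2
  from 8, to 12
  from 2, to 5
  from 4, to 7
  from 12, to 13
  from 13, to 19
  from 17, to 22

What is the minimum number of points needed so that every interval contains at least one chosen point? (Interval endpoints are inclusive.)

4

Sort by right endpoint; whenever an interval is uncovered, place a point at its right end.
By right end: [0,2]  [2,5]  [4,7]  [8,12]  [12,13]  [13,19]  [17,22]
[0,2] uncovered → point at 2; [4,7] uncovered → point at 7; [8,12] uncovered → point at 12; [13,19] uncovered → point at 19.
Points: 2, 7, 12, 19 (4 total).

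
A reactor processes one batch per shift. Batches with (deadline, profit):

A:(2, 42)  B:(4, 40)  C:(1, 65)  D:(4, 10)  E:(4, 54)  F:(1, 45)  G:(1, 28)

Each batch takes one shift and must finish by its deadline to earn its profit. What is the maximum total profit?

201

Take jobs in profit order; each goes to the latest open slot no later than its deadline.
By profit: C(d1,65), E(d4,54), F(d1,45), A(d2,42), B(d4,40), G(d1,28), D(d4,10)
C→slot 1; E→slot 4; F skipped; A→slot 2; B→slot 3; G skipped; D skipped.
Profit = 65 + 42 + 40 + 54 = 201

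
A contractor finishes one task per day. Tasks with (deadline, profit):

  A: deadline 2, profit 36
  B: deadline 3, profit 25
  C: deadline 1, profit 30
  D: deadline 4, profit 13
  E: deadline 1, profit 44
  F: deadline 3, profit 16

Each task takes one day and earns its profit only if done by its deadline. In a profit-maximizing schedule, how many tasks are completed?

4

Take jobs in profit order; each goes to the latest open slot no later than its deadline.
By profit: E(d1,44), A(d2,36), C(d1,30), B(d3,25), F(d3,16), D(d4,13)
E→slot 1; A→slot 2; C skipped; B→slot 3; F skipped; D→slot 4.
4 of 6 scheduled.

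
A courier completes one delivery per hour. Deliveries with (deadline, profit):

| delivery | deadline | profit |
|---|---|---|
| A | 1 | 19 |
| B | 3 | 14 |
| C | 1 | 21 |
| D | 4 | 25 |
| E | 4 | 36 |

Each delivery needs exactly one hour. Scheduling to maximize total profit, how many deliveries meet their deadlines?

4

Take jobs in profit order; each goes to the latest open slot no later than its deadline.
By profit: E(d4,36), D(d4,25), C(d1,21), A(d1,19), B(d3,14)
E→slot 4; D→slot 3; C→slot 1; A skipped; B→slot 2.
4 of 5 scheduled.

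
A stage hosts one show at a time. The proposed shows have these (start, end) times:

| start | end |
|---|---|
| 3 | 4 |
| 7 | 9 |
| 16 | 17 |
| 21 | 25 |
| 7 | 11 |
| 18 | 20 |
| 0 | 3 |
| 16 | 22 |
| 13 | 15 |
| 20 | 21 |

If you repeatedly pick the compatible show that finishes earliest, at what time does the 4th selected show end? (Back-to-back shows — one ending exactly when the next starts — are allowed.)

15

Sorted by end: (0,3)  (3,4)  (7,9)  (7,11)  (13,15)  (16,17)  (18,20)  (20,21)  (16,22)  (21,25)
take (0,3); take (3,4); take (7,9); take (13,15); take (16,17); take (18,20); take (20,21); take (21,25).
Selected: (0,3) (3,4) (7,9) (13,15) (16,17) (18,20) (20,21) (21,25)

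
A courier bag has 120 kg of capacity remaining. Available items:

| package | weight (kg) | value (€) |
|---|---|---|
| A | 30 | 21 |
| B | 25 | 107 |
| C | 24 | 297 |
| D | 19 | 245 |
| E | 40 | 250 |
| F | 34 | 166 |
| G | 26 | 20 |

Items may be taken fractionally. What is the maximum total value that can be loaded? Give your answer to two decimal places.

970.84

Sort by value per unit weight and fill in that order.
Ratios (sorted): D 12.89, C 12.38, E 6.25, F 4.88, B 4.28, G 0.77, A 0.70
take D (19 @ 245); take C (24 @ 297); take E (40 @ 250); take F (34 @ 166); take 3/25 of B → 12.84. Capacity used 120/120.
Total value = 970.84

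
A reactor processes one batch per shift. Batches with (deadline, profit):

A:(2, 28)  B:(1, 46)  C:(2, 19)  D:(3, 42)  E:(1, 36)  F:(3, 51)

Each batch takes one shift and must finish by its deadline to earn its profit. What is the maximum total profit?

139

By profit: F(d3,51), B(d1,46), D(d3,42), E(d1,36), A(d2,28), C(d2,19)
F→slot 3; B→slot 1; D→slot 2; E skipped; A skipped; C skipped.
Profit = 46 + 42 + 51 = 139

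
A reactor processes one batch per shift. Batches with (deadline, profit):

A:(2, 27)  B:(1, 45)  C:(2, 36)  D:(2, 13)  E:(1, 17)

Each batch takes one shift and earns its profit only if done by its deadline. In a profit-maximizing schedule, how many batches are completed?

2

Sort by profit descending; place each in the latest free slot ≤ its deadline.
By profit: B(d1,45), C(d2,36), A(d2,27), E(d1,17), D(d2,13)
B→slot 1; C→slot 2; A skipped; E skipped; D skipped.
2 of 5 scheduled.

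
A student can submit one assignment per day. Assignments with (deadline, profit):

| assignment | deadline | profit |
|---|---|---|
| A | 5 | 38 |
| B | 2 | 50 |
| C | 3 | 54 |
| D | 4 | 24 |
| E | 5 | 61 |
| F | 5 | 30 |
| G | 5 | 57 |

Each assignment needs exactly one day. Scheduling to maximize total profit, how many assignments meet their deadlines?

Take jobs in profit order; each goes to the latest open slot no later than its deadline.
By profit: E(d5,61), G(d5,57), C(d3,54), B(d2,50), A(d5,38), F(d5,30), D(d4,24)
E→slot 5; G→slot 4; C→slot 3; B→slot 2; A→slot 1; F skipped; D skipped.
5 of 7 scheduled.

5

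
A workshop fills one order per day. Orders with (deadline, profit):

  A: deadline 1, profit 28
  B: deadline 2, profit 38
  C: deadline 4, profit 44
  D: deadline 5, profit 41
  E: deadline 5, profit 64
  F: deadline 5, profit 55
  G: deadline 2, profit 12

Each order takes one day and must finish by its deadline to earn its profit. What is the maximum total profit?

Sort by profit descending; place each in the latest free slot ≤ its deadline.
By profit: E(d5,64), F(d5,55), C(d4,44), D(d5,41), B(d2,38), A(d1,28), G(d2,12)
E→slot 5; F→slot 4; C→slot 3; D→slot 2; B→slot 1; A skipped; G skipped.
Profit = 38 + 41 + 44 + 55 + 64 = 242

242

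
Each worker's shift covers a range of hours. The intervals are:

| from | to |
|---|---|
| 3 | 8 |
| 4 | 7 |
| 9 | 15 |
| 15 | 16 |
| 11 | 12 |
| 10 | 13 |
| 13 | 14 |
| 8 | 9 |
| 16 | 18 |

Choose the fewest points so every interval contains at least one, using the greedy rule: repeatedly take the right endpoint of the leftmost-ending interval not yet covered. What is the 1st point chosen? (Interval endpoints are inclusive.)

7

Sort by right endpoint; whenever an interval is uncovered, place a point at its right end.
Sorted: [4,7] [3,8] [8,9] [11,12] [10,13] [13,14] [9,15] [15,16] [16,18]
{[4,7],[3,8]} hit by 7; {[8,9]} hit by 9; {[11,12],[10,13]} hit by 12; {[13,14],[9,15]} hit by 14; {[15,16],[16,18]} hit by 16.
Points: 7, 9, 12, 14, 16 (5 total).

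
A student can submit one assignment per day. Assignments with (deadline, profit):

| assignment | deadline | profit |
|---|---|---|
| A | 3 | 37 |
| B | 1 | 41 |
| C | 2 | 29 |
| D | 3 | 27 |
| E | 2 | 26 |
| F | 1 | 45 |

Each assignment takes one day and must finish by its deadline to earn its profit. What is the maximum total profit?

111

Profit order: F=45 B=41 A=37 C=29 D=27 E=26
Assign: F→slot 1, B skipped, A→slot 3, C→slot 2, D skipped, E skipped.
Slots: [1:F] [2:C] [3:A]
Profit = 45 + 29 + 37 = 111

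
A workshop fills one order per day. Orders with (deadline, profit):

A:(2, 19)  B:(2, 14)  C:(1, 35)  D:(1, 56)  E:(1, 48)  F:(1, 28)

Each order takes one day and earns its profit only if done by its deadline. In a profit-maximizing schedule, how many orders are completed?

Sort by profit descending; place each in the latest free slot ≤ its deadline.
Profit order: D=56 E=48 C=35 F=28 A=19 B=14
Assign: D→slot 1, E skipped, C skipped, F skipped, A→slot 2, B skipped.
Slots: [1:D] [2:A]
2 of 6 scheduled.

2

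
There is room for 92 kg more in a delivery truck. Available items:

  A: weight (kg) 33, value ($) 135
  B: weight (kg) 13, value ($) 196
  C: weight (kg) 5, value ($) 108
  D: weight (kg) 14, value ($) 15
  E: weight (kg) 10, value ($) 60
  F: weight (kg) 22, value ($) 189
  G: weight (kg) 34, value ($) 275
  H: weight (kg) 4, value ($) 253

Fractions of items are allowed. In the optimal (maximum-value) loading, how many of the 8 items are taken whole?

Ratios (sorted): H 63.25, C 21.60, B 15.08, F 8.59, G 8.09, E 6.00, A 4.09, D 1.07
take H (4 @ 253); take C (5 @ 108); take B (13 @ 196); take F (22 @ 189); take G (34 @ 275); take E (10 @ 60); take 4/33 of A → 16.36. Capacity used 92/92.
6 item(s) taken whole; one partial (take 4/33 of A).

6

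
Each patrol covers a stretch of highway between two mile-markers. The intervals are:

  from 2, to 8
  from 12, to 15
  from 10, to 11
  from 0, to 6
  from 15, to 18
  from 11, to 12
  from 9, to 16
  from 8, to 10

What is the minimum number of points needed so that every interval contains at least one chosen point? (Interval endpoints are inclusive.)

By right end: [0,6]  [2,8]  [8,10]  [10,11]  [11,12]  [12,15]  [9,16]  [15,18]
[0,6] uncovered → point at 6; [8,10] uncovered → point at 10; [11,12] uncovered → point at 12; [15,18] uncovered → point at 18.
Points: 6, 10, 12, 18 (4 total).

4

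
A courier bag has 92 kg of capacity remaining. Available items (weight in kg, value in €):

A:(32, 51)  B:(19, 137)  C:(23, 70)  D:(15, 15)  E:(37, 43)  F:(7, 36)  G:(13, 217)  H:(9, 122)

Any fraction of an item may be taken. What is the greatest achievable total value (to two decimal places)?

Ratios (sorted): G 16.69, H 13.56, B 7.21, F 5.14, C 3.04, A 1.59, E 1.16, D 1.00
take G (13 @ 217); take H (9 @ 122); take B (19 @ 137); take F (7 @ 36); take C (23 @ 70); take 21/32 of A → 33.47. Capacity used 92/92.
Total value = 615.47

615.47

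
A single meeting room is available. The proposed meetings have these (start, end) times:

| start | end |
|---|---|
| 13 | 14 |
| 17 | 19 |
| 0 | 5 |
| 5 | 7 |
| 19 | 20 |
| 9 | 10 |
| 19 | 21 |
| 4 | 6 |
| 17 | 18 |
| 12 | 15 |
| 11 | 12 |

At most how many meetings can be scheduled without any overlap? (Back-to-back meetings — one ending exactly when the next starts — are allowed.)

Greedy by earliest finish: after sorting by end time, pick each interval compatible with the last pick.
By end time: (0,5), (4,6), (5,7), (9,10), (11,12), (13,14), (12,15), (17,18), (17,19), (19,20), (19,21).
Pick (0,5); next start ≥ 5 → (5,7); next start ≥ 7 → (9,10); next start ≥ 10 → (11,12); next start ≥ 12 → (13,14); next start ≥ 14 → (17,18); next start ≥ 18 → (19,20).
Selected 7 meetings.

7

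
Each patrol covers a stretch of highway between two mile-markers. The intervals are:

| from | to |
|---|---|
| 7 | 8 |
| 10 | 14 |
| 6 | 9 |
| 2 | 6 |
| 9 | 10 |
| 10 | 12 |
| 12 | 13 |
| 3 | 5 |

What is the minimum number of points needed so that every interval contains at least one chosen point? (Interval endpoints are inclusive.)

4

Sort by right endpoint; whenever an interval is uncovered, place a point at its right end.
By right end: [3,5]  [2,6]  [7,8]  [6,9]  [9,10]  [10,12]  [12,13]  [10,14]
[3,5] uncovered → point at 5; [7,8] uncovered → point at 8; [9,10] uncovered → point at 10; [12,13] uncovered → point at 13.
Points: 5, 8, 10, 13 (4 total).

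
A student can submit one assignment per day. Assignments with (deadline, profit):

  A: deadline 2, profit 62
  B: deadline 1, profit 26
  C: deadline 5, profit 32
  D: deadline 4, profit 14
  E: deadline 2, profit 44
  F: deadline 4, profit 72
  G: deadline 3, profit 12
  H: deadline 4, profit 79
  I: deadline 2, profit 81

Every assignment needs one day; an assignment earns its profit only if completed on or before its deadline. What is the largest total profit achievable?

By profit: I(d2,81), H(d4,79), F(d4,72), A(d2,62), E(d2,44), C(d5,32), B(d1,26), D(d4,14), G(d3,12)
I→slot 2; H→slot 4; F→slot 3; A→slot 1; E skipped; C→slot 5; B skipped; D skipped; G skipped.
Profit = 62 + 81 + 72 + 79 + 32 = 326

326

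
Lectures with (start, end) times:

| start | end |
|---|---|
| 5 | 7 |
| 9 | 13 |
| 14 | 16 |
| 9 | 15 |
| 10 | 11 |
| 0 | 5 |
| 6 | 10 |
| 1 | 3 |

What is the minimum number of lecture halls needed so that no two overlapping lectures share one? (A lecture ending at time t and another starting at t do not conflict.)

3

starts: [0, 1, 5, 6, 9, 9, 10, 14]
ends:   [3, 5, 7, 10, 11, 13, 15, 16]
s0→1 s1→2 e3→1 e5→0 s5→1 s6→2 e7→1 s9→2 s9→3  — peak 3.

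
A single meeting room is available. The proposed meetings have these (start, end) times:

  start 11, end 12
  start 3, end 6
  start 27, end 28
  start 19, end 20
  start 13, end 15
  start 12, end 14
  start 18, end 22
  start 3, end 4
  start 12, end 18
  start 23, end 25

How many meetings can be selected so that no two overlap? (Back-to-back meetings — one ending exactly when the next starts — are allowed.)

Sort by end time and greedily take each interval whose start is ≥ the last chosen end.
By end time: (3,4), (3,6), (11,12), (12,14), (13,15), (12,18), (19,20), (18,22), (23,25), (27,28).
Pick (3,4); next start ≥ 4 → (11,12); next start ≥ 12 → (12,14); next start ≥ 14 → (19,20); next start ≥ 20 → (23,25); next start ≥ 25 → (27,28).
Selected 6 meetings.

6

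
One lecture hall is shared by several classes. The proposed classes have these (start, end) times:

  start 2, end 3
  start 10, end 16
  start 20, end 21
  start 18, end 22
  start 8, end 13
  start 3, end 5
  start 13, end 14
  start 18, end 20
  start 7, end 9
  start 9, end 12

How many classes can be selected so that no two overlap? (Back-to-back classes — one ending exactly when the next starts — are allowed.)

By end time: (2,3), (3,5), (7,9), (9,12), (8,13), (13,14), (10,16), (18,20), (20,21), (18,22).
Pick (2,3); next start ≥ 3 → (3,5); next start ≥ 5 → (7,9); next start ≥ 9 → (9,12); next start ≥ 12 → (13,14); next start ≥ 14 → (18,20); next start ≥ 20 → (20,21).
Selected 7 classes.

7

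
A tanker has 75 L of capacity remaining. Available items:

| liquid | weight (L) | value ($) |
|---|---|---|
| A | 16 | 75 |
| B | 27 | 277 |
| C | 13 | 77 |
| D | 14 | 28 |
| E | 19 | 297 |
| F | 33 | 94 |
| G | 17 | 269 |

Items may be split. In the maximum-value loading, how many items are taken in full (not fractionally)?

3

Greedy by value/weight ratio, highest first.
Ratios (sorted): G 15.82, E 15.63, B 10.26, C 5.92, A 4.69, F 2.85, D 2.00
take G (17 @ 269); take E (19 @ 297); take B (27 @ 277); take 12/13 of C → 71.08. Capacity used 75/75.
3 item(s) taken whole; one partial (take 12/13 of C).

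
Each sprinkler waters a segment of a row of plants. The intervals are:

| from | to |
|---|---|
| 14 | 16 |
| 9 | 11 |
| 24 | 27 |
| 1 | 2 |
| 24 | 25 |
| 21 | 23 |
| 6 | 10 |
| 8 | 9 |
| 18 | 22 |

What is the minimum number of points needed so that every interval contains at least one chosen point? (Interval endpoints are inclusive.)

5

Sorted: [1,2] [8,9] [6,10] [9,11] [14,16] [18,22] [21,23] [24,25] [24,27]
{[1,2]} hit by 2; {[8,9],[6,10],[9,11]} hit by 9; {[14,16]} hit by 16; {[18,22],[21,23]} hit by 22; {[24,25],[24,27]} hit by 25.
Points: 2, 9, 16, 22, 25 (5 total).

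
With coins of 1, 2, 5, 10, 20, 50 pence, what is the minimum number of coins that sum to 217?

217 = 4×50 + 1×10 + 1×5 + 1×2
Total coins = 4 + 1 + 1 + 1 = 7

7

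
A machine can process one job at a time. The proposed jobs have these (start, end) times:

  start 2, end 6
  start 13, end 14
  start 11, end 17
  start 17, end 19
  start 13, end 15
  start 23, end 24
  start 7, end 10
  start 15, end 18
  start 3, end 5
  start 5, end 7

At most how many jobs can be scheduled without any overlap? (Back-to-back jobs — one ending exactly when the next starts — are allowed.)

Sorted by end: (3,5)  (2,6)  (5,7)  (7,10)  (13,14)  (13,15)  (11,17)  (15,18)  (17,19)  (23,24)
take (3,5); take (5,7); take (7,10); take (13,14); skip (13,15); skip (11,17); take (15,18); take (23,24).
Selected 6 jobs.

6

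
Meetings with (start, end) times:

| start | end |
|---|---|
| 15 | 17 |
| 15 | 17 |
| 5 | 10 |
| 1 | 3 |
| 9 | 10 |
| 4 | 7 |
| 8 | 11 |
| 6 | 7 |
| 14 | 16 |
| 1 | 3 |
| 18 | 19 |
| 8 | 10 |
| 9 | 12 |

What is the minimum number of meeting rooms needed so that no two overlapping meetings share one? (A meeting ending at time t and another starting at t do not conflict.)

5

Events (time:±→running): 1:+→1 1:+→2 3:-→1 3:-→0 4:+→1 5:+→2 6:+→3 7:-→2 7:-→1 8:+→2 8:+→3 9:+→4 9:+→5 … peak 5.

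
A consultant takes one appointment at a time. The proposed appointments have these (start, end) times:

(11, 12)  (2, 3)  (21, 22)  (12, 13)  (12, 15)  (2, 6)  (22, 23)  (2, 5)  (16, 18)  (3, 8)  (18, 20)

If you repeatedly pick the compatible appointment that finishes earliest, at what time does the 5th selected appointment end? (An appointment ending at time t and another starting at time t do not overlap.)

18

Greedy by earliest finish: after sorting by end time, pick each interval compatible with the last pick.
Sorted by end: (2,3)  (2,5)  (2,6)  (3,8)  (11,12)  (12,13)  (12,15)  (16,18)  (18,20)  (21,22)  (22,23)
take (2,3); take (3,8); take (11,12); take (12,13); skip (12,15); take (16,18); take (18,20); take (21,22); take (22,23).
Selected: (2,3) (3,8) (11,12) (12,13) (16,18) (18,20) (21,22) (22,23)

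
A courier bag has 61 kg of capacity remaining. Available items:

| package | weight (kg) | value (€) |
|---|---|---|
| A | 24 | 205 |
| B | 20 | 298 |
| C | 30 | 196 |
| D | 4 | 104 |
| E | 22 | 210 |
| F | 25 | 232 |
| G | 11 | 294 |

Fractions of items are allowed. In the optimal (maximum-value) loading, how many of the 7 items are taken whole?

Ratios (sorted): G 26.73, D 26.00, B 14.90, E 9.55, F 9.28, A 8.54, C 6.53
take G (11 @ 294); take D (4 @ 104); take B (20 @ 298); take E (22 @ 210); take 4/25 of F → 37.12. Capacity used 61/61.
4 item(s) taken whole; one partial (take 4/25 of F).

4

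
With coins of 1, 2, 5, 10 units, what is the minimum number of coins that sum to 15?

2

15 − 1×10→5 − 1×5→0
Total coins = 1 + 1 = 2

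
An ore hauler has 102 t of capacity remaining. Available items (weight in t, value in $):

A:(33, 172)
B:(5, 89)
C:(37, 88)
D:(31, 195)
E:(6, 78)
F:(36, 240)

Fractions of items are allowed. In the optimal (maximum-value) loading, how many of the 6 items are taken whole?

4

Order: B (89/5=17.80) > E (78/6=13.00) > F (240/36=6.67) > D (195/31=6.29) > A (172/33=5.21) > C (88/37=2.38)
Fill: take B (5 @ 89) → take E (6 @ 78) → take F (36 @ 240) → take D (31 @ 195) → take 24/33 of A → 125.09; 102/102 used.
4 item(s) taken whole; one partial (take 24/33 of A).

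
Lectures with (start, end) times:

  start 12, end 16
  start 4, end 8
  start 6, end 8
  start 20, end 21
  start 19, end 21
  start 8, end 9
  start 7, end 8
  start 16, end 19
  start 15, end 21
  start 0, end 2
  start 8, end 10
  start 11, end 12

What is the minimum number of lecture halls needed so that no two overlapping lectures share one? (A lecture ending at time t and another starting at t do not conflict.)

Count concurrent intervals with a sweep; the peak is the room count.
Events (time:±→running): 0:+→1 2:-→0 4:+→1 6:+→2 7:+→3 … peak 3.

3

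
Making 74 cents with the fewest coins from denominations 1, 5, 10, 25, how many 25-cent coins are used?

2

Use the largest denomination that fits, subtract, and repeat.
74 − 2×25→24 − 2×10→4 − 4×1→0
Count of 25: 2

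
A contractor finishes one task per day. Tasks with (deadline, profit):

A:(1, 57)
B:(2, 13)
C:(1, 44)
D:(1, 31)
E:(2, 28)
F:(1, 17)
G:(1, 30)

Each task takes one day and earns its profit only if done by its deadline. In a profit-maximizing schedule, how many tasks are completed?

By profit: A(d1,57), C(d1,44), D(d1,31), G(d1,30), E(d2,28), F(d1,17), B(d2,13)
A→slot 1; C skipped; D skipped; G skipped; E→slot 2; F skipped; B skipped.
2 of 7 scheduled.

2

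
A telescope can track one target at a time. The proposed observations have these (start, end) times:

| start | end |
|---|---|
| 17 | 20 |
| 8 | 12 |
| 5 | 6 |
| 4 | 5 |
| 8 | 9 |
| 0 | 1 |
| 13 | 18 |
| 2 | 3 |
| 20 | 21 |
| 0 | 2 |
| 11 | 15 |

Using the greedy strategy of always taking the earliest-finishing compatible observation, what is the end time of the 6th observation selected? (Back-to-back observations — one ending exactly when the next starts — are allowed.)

15

Order by finish time; keep every interval that doesn't clash with the previous kept one.
By end time: (0,1), (0,2), (2,3), (4,5), (5,6), (8,9), (8,12), (11,15), (13,18), (17,20), (20,21).
Pick (0,1); next start ≥ 1 → (2,3); next start ≥ 3 → (4,5); next start ≥ 5 → (5,6); next start ≥ 6 → (8,9); next start ≥ 9 → (11,15); next start ≥ 15 → (17,20); next start ≥ 20 → (20,21).
Selected: (0,1) (2,3) (4,5) (5,6) (8,9) (11,15) (17,20) (20,21)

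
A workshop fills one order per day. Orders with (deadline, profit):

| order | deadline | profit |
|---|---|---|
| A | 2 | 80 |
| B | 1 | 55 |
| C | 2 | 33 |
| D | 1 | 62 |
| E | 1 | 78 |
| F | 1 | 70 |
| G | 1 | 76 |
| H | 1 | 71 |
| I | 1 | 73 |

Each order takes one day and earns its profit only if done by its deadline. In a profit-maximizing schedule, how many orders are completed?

Take jobs in profit order; each goes to the latest open slot no later than its deadline.
Profit order: A=80 E=78 G=76 I=73 H=71 F=70 D=62 B=55 C=33
Assign: A→slot 2, E→slot 1, G skipped, I skipped, H skipped, F skipped, D skipped, B skipped, C skipped.
Slots: [1:E] [2:A]
2 of 9 scheduled.

2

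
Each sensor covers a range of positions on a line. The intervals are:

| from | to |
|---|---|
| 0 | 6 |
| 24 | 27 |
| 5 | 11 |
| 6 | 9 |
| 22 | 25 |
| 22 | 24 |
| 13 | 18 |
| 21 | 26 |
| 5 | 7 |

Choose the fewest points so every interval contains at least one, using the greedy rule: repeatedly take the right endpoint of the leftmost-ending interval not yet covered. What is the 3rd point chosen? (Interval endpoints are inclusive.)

By right end: [0,6]  [5,7]  [6,9]  [5,11]  [13,18]  [22,24]  [22,25]  [21,26]  [24,27]
[0,6] uncovered → point at 6; [13,18] uncovered → point at 18; [22,24] uncovered → point at 24.
Points: 6, 18, 24 (3 total).

24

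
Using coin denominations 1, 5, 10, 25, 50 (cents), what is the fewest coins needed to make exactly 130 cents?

130 = 2×50 + 1×25 + 1×5
Total coins = 2 + 1 + 1 = 4

4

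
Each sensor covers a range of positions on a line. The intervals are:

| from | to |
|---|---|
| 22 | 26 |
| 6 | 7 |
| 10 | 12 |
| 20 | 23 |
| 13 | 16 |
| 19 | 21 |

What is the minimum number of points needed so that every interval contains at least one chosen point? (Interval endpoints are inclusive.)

Process intervals by earliest right end; each time one isn't hit yet, stab at its right endpoint.
By right end: [6,7]  [10,12]  [13,16]  [19,21]  [20,23]  [22,26]
[6,7] uncovered → point at 7; [10,12] uncovered → point at 12; [13,16] uncovered → point at 16; [19,21] uncovered → point at 21; [22,26] uncovered → point at 26.
Points: 7, 12, 16, 21, 26 (5 total).

5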